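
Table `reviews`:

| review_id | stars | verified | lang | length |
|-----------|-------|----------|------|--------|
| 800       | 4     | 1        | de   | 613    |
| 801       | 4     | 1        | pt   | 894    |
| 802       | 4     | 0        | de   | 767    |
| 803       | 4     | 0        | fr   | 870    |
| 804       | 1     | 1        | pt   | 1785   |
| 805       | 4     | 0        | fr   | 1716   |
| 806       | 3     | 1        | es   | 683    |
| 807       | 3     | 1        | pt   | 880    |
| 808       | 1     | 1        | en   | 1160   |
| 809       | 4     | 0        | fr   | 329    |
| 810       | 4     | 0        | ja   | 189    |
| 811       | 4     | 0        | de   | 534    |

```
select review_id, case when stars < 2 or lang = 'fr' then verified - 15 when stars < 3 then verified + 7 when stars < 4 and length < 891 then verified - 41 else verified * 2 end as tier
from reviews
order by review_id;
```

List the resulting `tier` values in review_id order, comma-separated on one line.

review_id=800: ELSE → 2
review_id=801: ELSE → 2
review_id=802: ELSE → 0
review_id=803: stars < 2 or lang = 'fr' → -15
review_id=804: stars < 2 or lang = 'fr' → -14
review_id=805: stars < 2 or lang = 'fr' → -15
review_id=806: stars < 4 and length < 891 → -40
review_id=807: stars < 4 and length < 891 → -40
review_id=808: stars < 2 or lang = 'fr' → -14
review_id=809: stars < 2 or lang = 'fr' → -15
review_id=810: ELSE → 0
review_id=811: ELSE → 0

2, 2, 0, -15, -14, -15, -40, -40, -14, -15, 0, 0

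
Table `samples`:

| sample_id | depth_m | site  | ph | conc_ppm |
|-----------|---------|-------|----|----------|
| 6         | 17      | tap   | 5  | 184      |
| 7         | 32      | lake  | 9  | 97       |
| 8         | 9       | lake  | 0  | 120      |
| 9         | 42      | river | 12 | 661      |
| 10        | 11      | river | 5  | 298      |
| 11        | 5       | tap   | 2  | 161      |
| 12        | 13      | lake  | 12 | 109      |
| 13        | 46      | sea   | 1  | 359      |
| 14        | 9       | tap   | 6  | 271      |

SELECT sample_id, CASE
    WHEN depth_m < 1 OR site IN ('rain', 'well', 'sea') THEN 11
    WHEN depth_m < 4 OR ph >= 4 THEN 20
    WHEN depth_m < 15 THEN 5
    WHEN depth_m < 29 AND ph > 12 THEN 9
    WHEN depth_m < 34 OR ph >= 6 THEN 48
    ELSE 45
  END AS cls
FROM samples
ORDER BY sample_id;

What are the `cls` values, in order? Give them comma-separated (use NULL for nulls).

sample_id=6: depth_m < 4 OR ph >= 4 → 20
sample_id=7: depth_m < 4 OR ph >= 4 → 20
sample_id=8: depth_m < 15 → 5
sample_id=9: depth_m < 4 OR ph >= 4 → 20
sample_id=10: depth_m < 4 OR ph >= 4 → 20
sample_id=11: depth_m < 15 → 5
sample_id=12: depth_m < 4 OR ph >= 4 → 20
sample_id=13: depth_m < 1 OR site IN ('rain', 'well', 'sea') → 11
sample_id=14: depth_m < 4 OR ph >= 4 → 20

20, 20, 5, 20, 20, 5, 20, 11, 20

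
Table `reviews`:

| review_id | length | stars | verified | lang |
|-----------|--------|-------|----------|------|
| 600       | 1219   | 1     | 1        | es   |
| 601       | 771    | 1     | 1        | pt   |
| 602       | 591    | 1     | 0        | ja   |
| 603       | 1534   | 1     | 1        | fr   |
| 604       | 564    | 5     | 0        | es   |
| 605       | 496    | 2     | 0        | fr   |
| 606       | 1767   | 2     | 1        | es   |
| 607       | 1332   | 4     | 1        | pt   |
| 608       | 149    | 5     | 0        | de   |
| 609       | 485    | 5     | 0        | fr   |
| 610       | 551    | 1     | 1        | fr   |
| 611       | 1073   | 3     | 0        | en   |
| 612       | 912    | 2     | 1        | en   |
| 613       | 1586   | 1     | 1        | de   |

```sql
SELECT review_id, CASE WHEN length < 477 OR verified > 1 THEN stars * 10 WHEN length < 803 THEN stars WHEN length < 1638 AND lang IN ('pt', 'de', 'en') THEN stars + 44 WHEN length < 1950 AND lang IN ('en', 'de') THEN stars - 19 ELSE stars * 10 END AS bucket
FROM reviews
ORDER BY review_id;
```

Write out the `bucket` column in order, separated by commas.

review_id=600: ELSE → 10
review_id=601: length < 803 → 1
review_id=602: length < 803 → 1
review_id=603: ELSE → 10
review_id=604: length < 803 → 5
review_id=605: length < 803 → 2
review_id=606: ELSE → 20
review_id=607: length < 1638 AND lang IN ('pt', 'de', 'en') → 48
review_id=608: length < 477 OR verified > 1 → 50
review_id=609: length < 803 → 5
review_id=610: length < 803 → 1
review_id=611: length < 1638 AND lang IN ('pt', 'de', 'en') → 47
review_id=612: length < 1638 AND lang IN ('pt', 'de', 'en') → 46
review_id=613: length < 1638 AND lang IN ('pt', 'de', 'en') → 45

10, 1, 1, 10, 5, 2, 20, 48, 50, 5, 1, 47, 46, 45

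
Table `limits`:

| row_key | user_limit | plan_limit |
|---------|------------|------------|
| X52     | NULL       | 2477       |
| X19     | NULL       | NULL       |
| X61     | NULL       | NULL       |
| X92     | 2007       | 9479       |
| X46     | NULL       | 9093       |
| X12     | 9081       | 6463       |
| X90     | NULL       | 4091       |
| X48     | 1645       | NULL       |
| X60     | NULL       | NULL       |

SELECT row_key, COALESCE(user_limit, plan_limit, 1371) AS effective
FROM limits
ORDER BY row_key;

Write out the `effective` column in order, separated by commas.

row_key=X12: user_limit=9081 → 9081
row_key=X19: user_limit=NULL, plan_limit=NULL, → literal 1371 → 1371
row_key=X46: user_limit=NULL, plan_limit=9093 → 9093
row_key=X48: user_limit=1645 → 1645
row_key=X52: user_limit=NULL, plan_limit=2477 → 2477
row_key=X60: user_limit=NULL, plan_limit=NULL, → literal 1371 → 1371
row_key=X61: user_limit=NULL, plan_limit=NULL, → literal 1371 → 1371
row_key=X90: user_limit=NULL, plan_limit=4091 → 4091
row_key=X92: user_limit=2007 → 2007

9081, 1371, 9093, 1645, 2477, 1371, 1371, 4091, 2007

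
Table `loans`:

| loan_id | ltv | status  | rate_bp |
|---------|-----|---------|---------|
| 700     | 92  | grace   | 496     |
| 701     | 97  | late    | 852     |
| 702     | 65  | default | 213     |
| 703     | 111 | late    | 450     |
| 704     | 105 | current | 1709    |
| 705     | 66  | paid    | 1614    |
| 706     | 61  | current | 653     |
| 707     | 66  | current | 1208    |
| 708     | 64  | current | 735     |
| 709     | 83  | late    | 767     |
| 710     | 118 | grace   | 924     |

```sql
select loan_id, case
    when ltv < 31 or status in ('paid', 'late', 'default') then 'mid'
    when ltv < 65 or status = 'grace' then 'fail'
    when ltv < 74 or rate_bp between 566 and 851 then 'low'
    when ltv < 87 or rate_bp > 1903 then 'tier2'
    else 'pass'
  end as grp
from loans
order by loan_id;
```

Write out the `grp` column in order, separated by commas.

fail, mid, mid, mid, pass, mid, fail, low, fail, mid, fail

loan_id=700: ltv < 65 or status = 'grace' → fail
loan_id=701: ltv < 31 or status in ('paid', 'late', 'default') → mid
loan_id=702: ltv < 31 or status in ('paid', 'late', 'default') → mid
loan_id=703: ltv < 31 or status in ('paid', 'late', 'default') → mid
loan_id=704: ELSE → pass
loan_id=705: ltv < 31 or status in ('paid', 'late', 'default') → mid
loan_id=706: ltv < 65 or status = 'grace' → fail
loan_id=707: ltv < 74 or rate_bp between 566 and 851 → low
loan_id=708: ltv < 65 or status = 'grace' → fail
loan_id=709: ltv < 31 or status in ('paid', 'late', 'default') → mid
loan_id=710: ltv < 65 or status = 'grace' → fail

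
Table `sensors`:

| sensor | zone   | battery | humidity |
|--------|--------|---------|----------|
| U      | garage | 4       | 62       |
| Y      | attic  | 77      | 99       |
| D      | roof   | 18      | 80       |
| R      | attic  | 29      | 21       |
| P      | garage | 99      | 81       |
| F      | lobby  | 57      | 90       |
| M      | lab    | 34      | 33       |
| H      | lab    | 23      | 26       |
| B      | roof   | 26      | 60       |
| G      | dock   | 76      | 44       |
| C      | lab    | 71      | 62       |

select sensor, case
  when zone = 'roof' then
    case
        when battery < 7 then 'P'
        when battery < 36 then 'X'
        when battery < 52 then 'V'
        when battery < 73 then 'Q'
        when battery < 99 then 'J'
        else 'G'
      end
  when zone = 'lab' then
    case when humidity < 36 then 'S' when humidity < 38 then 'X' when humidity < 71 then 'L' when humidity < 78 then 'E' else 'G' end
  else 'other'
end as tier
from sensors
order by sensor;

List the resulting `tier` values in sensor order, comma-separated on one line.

sensor=B: zone='roof' → inner[battery < 36] → X
sensor=C: zone='lab' → inner[humidity < 71] → L
sensor=D: zone='roof' → inner[battery < 36] → X
sensor=F: zone='lobby' → outer ELSE → other
sensor=G: zone='dock' → outer ELSE → other
sensor=H: zone='lab' → inner[humidity < 36] → S
sensor=M: zone='lab' → inner[humidity < 36] → S
sensor=P: zone='garage' → outer ELSE → other
sensor=R: zone='attic' → outer ELSE → other
sensor=U: zone='garage' → outer ELSE → other
sensor=Y: zone='attic' → outer ELSE → other

X, L, X, other, other, S, S, other, other, other, other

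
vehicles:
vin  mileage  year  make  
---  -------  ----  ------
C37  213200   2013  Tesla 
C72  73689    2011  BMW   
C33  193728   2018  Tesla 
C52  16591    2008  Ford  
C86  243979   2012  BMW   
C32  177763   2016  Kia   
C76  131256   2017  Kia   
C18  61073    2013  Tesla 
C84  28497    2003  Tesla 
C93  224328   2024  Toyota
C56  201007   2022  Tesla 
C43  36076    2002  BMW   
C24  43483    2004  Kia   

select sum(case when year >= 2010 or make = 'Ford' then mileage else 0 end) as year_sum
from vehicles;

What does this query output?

1536614

vin=C37: ✓ → 213200
vin=C72: ✓ → 73689
vin=C33: ✓ → 193728
vin=C52: ✓ → 16591
vin=C86: ✓ → 243979
vin=C32: ✓ → 177763
vin=C76: ✓ → 131256
vin=C18: ✓ → 61073
vin=C84: ✗
vin=C93: ✓ → 224328
vin=C56: ✓ → 201007
vin=C43: ✗
vin=C24: ✗
year_sum = 213200 + 73689 + 193728 + 16591 + 243979 + 177763 + 131256 + 61073 + 224328 + 201007 = 1536614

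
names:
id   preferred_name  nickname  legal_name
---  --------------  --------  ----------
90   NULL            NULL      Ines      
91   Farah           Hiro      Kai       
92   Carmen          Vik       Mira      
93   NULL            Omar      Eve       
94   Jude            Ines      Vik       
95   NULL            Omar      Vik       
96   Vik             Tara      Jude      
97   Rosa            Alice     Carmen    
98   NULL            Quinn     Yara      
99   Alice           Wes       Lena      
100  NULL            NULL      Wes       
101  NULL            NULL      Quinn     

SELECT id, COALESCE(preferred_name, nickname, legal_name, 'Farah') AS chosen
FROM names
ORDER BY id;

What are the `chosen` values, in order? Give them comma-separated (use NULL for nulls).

id=90: preferred_name=NULL, nickname=NULL, legal_name=Ines → Ines
id=91: preferred_name=Farah → Farah
id=92: preferred_name=Carmen → Carmen
id=93: preferred_name=NULL, nickname=Omar → Omar
id=94: preferred_name=Jude → Jude
id=95: preferred_name=NULL, nickname=Omar → Omar
id=96: preferred_name=Vik → Vik
id=97: preferred_name=Rosa → Rosa
id=98: preferred_name=NULL, nickname=Quinn → Quinn
id=99: preferred_name=Alice → Alice
id=100: preferred_name=NULL, nickname=NULL, legal_name=Wes → Wes
id=101: preferred_name=NULL, nickname=NULL, legal_name=Quinn → Quinn

Ines, Farah, Carmen, Omar, Jude, Omar, Vik, Rosa, Quinn, Alice, Wes, Quinn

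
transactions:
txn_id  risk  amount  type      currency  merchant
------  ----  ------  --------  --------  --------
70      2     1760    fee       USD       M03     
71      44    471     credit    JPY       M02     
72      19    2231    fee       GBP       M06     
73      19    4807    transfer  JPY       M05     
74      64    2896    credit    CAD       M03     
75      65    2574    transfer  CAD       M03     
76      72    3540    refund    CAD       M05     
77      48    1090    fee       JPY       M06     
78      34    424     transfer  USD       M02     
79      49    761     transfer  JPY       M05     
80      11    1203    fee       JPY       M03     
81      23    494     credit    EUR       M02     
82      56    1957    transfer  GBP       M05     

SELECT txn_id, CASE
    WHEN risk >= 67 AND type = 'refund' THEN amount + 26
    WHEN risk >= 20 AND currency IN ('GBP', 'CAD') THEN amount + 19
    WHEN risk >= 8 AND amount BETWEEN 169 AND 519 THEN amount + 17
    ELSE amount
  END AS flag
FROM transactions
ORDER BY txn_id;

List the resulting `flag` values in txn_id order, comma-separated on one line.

txn_id=70: ELSE → 1760
txn_id=71: risk >= 8 AND amount BETWEEN 169 AND 519 → 488
txn_id=72: ELSE → 2231
txn_id=73: ELSE → 4807
txn_id=74: risk >= 20 AND currency IN ('GBP', 'CAD') → 2915
txn_id=75: risk >= 20 AND currency IN ('GBP', 'CAD') → 2593
txn_id=76: risk >= 67 AND type = 'refund' → 3566
txn_id=77: ELSE → 1090
txn_id=78: risk >= 8 AND amount BETWEEN 169 AND 519 → 441
txn_id=79: ELSE → 761
txn_id=80: ELSE → 1203
txn_id=81: risk >= 8 AND amount BETWEEN 169 AND 519 → 511
txn_id=82: risk >= 20 AND currency IN ('GBP', 'CAD') → 1976

1760, 488, 2231, 4807, 2915, 2593, 3566, 1090, 441, 761, 1203, 511, 1976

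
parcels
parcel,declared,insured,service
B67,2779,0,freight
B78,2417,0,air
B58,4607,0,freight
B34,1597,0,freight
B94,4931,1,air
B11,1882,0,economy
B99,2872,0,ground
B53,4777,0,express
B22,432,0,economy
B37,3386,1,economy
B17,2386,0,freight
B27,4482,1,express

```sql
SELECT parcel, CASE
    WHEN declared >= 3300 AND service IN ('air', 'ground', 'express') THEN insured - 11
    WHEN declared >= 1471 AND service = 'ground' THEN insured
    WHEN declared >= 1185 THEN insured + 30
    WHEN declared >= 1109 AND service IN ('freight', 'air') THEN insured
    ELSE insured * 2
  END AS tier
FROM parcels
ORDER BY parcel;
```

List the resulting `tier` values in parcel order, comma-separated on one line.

parcel=B11: declared >= 1185 → 30
parcel=B17: declared >= 1185 → 30
parcel=B22: ELSE → 0
parcel=B27: declared >= 3300 AND service IN ('air', 'ground', 'express') → -10
parcel=B34: declared >= 1185 → 30
parcel=B37: declared >= 1185 → 31
parcel=B53: declared >= 3300 AND service IN ('air', 'ground', 'express') → -11
parcel=B58: declared >= 1185 → 30
parcel=B67: declared >= 1185 → 30
parcel=B78: declared >= 1185 → 30
parcel=B94: declared >= 3300 AND service IN ('air', 'ground', 'express') → -10
parcel=B99: declared >= 1471 AND service = 'ground' → 0

30, 30, 0, -10, 30, 31, -11, 30, 30, 30, -10, 0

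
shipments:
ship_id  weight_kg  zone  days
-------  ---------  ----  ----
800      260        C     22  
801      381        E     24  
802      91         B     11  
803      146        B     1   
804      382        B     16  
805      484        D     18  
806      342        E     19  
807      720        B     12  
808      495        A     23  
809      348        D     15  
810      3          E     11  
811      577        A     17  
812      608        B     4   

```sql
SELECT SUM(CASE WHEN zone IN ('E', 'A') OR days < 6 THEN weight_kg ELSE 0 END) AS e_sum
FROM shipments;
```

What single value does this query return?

ship_id=800: ✗
ship_id=801: ✓ → 381
ship_id=802: ✗
ship_id=803: ✓ → 146
ship_id=804: ✗
ship_id=805: ✗
ship_id=806: ✓ → 342
ship_id=807: ✗
ship_id=808: ✓ → 495
ship_id=809: ✗
ship_id=810: ✓ → 3
ship_id=811: ✓ → 577
ship_id=812: ✓ → 608
e_sum = 381 + 146 + 342 + 495 + 3 + 577 + 608 = 2552

2552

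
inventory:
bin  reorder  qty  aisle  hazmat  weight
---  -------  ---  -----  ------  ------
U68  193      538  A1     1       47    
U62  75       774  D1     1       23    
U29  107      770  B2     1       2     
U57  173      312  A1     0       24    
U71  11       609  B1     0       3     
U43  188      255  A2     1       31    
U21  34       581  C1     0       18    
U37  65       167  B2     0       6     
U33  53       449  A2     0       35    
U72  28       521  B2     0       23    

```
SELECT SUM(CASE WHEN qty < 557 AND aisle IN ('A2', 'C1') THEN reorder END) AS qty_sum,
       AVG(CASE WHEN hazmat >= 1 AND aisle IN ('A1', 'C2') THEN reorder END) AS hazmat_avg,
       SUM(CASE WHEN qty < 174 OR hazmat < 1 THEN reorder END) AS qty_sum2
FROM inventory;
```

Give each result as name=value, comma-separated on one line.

qty_sum=241, hazmat_avg=193, qty_sum2=364

[qty_sum: qty < 557 AND aisle IN ('A2', 'C1')]
bin=U68: ✗
bin=U62: ✗
bin=U29: ✗
bin=U57: ✗
bin=U71: ✗
bin=U43: ✓ → 188
bin=U21: ✗
bin=U37: ✗
bin=U33: ✓ → 53
bin=U72: ✗
qty_sum = 188 + 53 = 241
—
[hazmat_avg: hazmat >= 1 AND aisle IN ('A1', 'C2')]
bin=U68: ✓ → 193
bin=U62: ✗
bin=U29: ✗
bin=U57: ✗
bin=U71: ✗
bin=U43: ✗
bin=U21: ✗
bin=U37: ✗
bin=U33: ✗
bin=U72: ✗
hazmat_avg = 193
—
[qty_sum2: qty < 174 OR hazmat < 1]
bin=U68: ✗
bin=U62: ✗
bin=U29: ✗
bin=U57: ✓ → 173
bin=U71: ✓ → 11
bin=U43: ✗
bin=U21: ✓ → 34
bin=U37: ✓ → 65
bin=U33: ✓ → 53
bin=U72: ✓ → 28
qty_sum2 = 173 + 11 + 34 + 65 + 53 + 28 = 364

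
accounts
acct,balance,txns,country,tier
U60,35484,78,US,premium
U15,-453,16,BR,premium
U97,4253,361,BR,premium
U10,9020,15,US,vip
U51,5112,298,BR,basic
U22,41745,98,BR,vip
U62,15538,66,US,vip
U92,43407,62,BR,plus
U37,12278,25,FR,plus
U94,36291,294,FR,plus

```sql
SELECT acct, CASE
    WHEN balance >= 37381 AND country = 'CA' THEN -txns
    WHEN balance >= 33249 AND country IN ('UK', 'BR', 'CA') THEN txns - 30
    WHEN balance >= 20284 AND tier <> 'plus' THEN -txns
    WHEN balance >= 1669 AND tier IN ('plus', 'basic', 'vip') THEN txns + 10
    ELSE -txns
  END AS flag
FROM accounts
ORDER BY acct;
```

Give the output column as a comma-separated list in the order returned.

25, -16, 68, 35, 308, -78, 76, 32, 304, -361

acct=U10: balance >= 1669 AND tier IN ('plus', 'basic', 'vip') → 25
acct=U15: ELSE → -16
acct=U22: balance >= 33249 AND country IN ('UK', 'BR', 'CA') → 68
acct=U37: balance >= 1669 AND tier IN ('plus', 'basic', 'vip') → 35
acct=U51: balance >= 1669 AND tier IN ('plus', 'basic', 'vip') → 308
acct=U60: balance >= 20284 AND tier <> 'plus' → -78
acct=U62: balance >= 1669 AND tier IN ('plus', 'basic', 'vip') → 76
acct=U92: balance >= 33249 AND country IN ('UK', 'BR', 'CA') → 32
acct=U94: balance >= 1669 AND tier IN ('plus', 'basic', 'vip') → 304
acct=U97: ELSE → -361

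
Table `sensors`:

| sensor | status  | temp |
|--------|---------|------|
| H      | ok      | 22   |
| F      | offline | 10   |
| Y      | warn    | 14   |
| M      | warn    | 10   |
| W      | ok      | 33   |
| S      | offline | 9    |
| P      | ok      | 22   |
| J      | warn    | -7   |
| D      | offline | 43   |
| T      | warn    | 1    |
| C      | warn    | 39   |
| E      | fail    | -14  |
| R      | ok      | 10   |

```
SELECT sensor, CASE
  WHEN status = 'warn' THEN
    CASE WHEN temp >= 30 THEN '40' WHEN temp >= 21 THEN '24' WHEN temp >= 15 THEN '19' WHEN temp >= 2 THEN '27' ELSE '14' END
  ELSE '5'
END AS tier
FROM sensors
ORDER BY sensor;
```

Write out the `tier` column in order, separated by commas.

sensor=C: status='warn' → inner[temp >= 30] → 40
sensor=D: status='offline' → outer ELSE → 5
sensor=E: status='fail' → outer ELSE → 5
sensor=F: status='offline' → outer ELSE → 5
sensor=H: status='ok' → outer ELSE → 5
sensor=J: status='warn' → inner[ELSE] → 14
sensor=M: status='warn' → inner[temp >= 2] → 27
sensor=P: status='ok' → outer ELSE → 5
sensor=R: status='ok' → outer ELSE → 5
sensor=S: status='offline' → outer ELSE → 5
sensor=T: status='warn' → inner[ELSE] → 14
sensor=W: status='ok' → outer ELSE → 5
sensor=Y: status='warn' → inner[temp >= 2] → 27

40, 5, 5, 5, 5, 14, 27, 5, 5, 5, 14, 5, 27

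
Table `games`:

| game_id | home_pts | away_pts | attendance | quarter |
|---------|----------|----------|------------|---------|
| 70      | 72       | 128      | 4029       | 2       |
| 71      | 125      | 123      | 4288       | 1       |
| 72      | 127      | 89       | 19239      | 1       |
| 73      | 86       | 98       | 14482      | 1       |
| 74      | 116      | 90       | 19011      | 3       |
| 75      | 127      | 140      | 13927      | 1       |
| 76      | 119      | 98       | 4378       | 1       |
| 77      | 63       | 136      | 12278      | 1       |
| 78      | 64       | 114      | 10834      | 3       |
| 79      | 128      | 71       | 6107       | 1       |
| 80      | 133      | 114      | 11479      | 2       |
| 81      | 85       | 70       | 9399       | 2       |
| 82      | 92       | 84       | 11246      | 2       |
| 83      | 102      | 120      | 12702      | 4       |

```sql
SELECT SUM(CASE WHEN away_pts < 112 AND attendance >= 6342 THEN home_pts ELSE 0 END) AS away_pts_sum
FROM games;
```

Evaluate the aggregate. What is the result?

506

game_id=70: ✗
game_id=71: ✗
game_id=72: ✓ → 127
game_id=73: ✓ → 86
game_id=74: ✓ → 116
game_id=75: ✗
game_id=76: ✗
game_id=77: ✗
game_id=78: ✗
game_id=79: ✗
game_id=80: ✗
game_id=81: ✓ → 85
game_id=82: ✓ → 92
game_id=83: ✗
away_pts_sum = 127 + 86 + 116 + 85 + 92 = 506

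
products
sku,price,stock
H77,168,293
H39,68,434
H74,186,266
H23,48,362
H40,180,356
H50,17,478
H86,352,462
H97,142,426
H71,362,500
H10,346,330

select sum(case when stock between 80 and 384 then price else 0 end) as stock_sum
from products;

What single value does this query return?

sku=H77: ✓ → 168
sku=H39: ✗
sku=H74: ✓ → 186
sku=H23: ✓ → 48
sku=H40: ✓ → 180
sku=H50: ✗
sku=H86: ✗
sku=H97: ✗
sku=H71: ✗
sku=H10: ✓ → 346
stock_sum = 168 + 186 + 48 + 180 + 346 = 928

928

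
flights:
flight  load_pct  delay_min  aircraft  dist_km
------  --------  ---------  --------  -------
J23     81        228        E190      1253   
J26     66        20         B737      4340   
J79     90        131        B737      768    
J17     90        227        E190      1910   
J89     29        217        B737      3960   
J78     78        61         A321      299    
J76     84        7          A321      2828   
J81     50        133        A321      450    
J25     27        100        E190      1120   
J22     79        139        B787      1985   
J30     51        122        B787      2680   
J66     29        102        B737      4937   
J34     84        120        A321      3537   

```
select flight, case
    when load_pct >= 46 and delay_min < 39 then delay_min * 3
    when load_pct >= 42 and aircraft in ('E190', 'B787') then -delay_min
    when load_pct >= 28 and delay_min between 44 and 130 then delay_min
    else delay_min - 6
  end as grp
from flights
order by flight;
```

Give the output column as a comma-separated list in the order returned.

flight=J17: load_pct >= 42 and aircraft in ('E190', 'B787') → -227
flight=J22: load_pct >= 42 and aircraft in ('E190', 'B787') → -139
flight=J23: load_pct >= 42 and aircraft in ('E190', 'B787') → -228
flight=J25: ELSE → 94
flight=J26: load_pct >= 46 and delay_min < 39 → 60
flight=J30: load_pct >= 42 and aircraft in ('E190', 'B787') → -122
flight=J34: load_pct >= 28 and delay_min between 44 and 130 → 120
flight=J66: load_pct >= 28 and delay_min between 44 and 130 → 102
flight=J76: load_pct >= 46 and delay_min < 39 → 21
flight=J78: load_pct >= 28 and delay_min between 44 and 130 → 61
flight=J79: ELSE → 125
flight=J81: ELSE → 127
flight=J89: ELSE → 211

-227, -139, -228, 94, 60, -122, 120, 102, 21, 61, 125, 127, 211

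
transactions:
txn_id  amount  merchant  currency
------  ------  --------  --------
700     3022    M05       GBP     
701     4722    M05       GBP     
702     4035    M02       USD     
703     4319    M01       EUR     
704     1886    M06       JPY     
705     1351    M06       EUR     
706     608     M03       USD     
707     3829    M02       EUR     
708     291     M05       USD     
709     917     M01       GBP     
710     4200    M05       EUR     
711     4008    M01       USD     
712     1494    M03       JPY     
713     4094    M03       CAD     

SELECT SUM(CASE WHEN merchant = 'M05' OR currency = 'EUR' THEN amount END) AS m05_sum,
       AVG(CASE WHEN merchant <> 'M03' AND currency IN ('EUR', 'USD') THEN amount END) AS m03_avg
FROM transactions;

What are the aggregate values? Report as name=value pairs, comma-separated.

[m05_sum: merchant = 'M05' OR currency = 'EUR']
txn_id=700: ✓ → 3022
txn_id=701: ✓ → 4722
txn_id=702: ✗
txn_id=703: ✓ → 4319
txn_id=704: ✗
txn_id=705: ✓ → 1351
txn_id=706: ✗
txn_id=707: ✓ → 3829
txn_id=708: ✓ → 291
txn_id=709: ✗
txn_id=710: ✓ → 4200
txn_id=711: ✗
txn_id=712: ✗
txn_id=713: ✗
m05_sum = 3022 + 4722 + 4319 + 1351 + 3829 + 291 + 4200 = 21734
—
[m03_avg: merchant <> 'M03' AND currency IN ('EUR', 'USD')]
txn_id=700: ✗
txn_id=701: ✗
txn_id=702: ✓ → 4035
txn_id=703: ✓ → 4319
txn_id=704: ✗
txn_id=705: ✓ → 1351
txn_id=706: ✗
txn_id=707: ✓ → 3829
txn_id=708: ✓ → 291
txn_id=709: ✗
txn_id=710: ✓ → 4200
txn_id=711: ✓ → 4008
txn_id=712: ✗
txn_id=713: ✗
m03_avg = (4035 + 4319 + 1351 + 3829 + 291 + 4200 + 4008) / 7 = 3147.5714285714

m05_sum=21734, m03_avg=3147.5714285714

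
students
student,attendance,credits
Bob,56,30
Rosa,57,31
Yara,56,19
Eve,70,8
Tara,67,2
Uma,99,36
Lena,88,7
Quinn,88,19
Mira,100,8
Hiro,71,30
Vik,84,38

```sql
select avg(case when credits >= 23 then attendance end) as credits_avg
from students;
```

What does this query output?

73.4

student=Bob: ✓ → 56
student=Rosa: ✓ → 57
student=Yara: ✗
student=Eve: ✗
student=Tara: ✗
student=Uma: ✓ → 99
student=Lena: ✗
student=Quinn: ✗
student=Mira: ✗
student=Hiro: ✓ → 71
student=Vik: ✓ → 84
credits_avg = (56 + 57 + 99 + 71 + 84) / 5 = 73.4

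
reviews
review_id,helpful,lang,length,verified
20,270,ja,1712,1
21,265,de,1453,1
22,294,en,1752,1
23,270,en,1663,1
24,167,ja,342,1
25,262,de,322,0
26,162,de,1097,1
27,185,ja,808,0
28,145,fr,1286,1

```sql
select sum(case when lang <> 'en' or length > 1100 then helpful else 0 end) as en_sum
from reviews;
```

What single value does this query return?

2020

review_id=20: ✓ → 270
review_id=21: ✓ → 265
review_id=22: ✓ → 294
review_id=23: ✓ → 270
review_id=24: ✓ → 167
review_id=25: ✓ → 262
review_id=26: ✓ → 162
review_id=27: ✓ → 185
review_id=28: ✓ → 145
en_sum = 270 + 265 + 294 + 270 + 167 + 262 + 162 + 185 + 145 = 2020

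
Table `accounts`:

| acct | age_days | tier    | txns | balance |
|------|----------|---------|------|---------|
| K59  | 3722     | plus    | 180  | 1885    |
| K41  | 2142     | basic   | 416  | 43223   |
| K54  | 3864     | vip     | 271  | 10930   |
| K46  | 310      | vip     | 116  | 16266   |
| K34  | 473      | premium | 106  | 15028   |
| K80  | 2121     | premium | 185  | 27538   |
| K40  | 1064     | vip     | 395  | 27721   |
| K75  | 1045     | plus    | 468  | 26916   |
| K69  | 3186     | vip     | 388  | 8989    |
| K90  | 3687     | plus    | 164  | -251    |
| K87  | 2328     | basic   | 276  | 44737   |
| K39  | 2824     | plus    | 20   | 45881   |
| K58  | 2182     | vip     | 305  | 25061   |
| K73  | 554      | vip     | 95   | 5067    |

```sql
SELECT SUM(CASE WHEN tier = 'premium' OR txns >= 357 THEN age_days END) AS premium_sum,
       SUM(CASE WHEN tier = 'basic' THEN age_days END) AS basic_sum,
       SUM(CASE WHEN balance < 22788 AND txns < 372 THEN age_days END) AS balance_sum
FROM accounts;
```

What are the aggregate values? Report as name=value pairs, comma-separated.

premium_sum=10031, basic_sum=4470, balance_sum=12610

[premium_sum: tier = 'premium' OR txns >= 357]
acct=K59: ✗
acct=K41: ✓ → 2142
acct=K54: ✗
acct=K46: ✗
acct=K34: ✓ → 473
acct=K80: ✓ → 2121
acct=K40: ✓ → 1064
acct=K75: ✓ → 1045
acct=K69: ✓ → 3186
acct=K90: ✗
acct=K87: ✗
acct=K39: ✗
acct=K58: ✗
acct=K73: ✗
premium_sum = 2142 + 473 + 2121 + 1064 + 1045 + 3186 = 10031
—
[basic_sum: tier = 'basic']
acct=K59: ✗
acct=K41: ✓ → 2142
acct=K54: ✗
acct=K46: ✗
acct=K34: ✗
acct=K80: ✗
acct=K40: ✗
acct=K75: ✗
acct=K69: ✗
acct=K90: ✗
acct=K87: ✓ → 2328
acct=K39: ✗
acct=K58: ✗
acct=K73: ✗
basic_sum = 2142 + 2328 = 4470
—
[balance_sum: balance < 22788 AND txns < 372]
acct=K59: ✓ → 3722
acct=K41: ✗
acct=K54: ✓ → 3864
acct=K46: ✓ → 310
acct=K34: ✓ → 473
acct=K80: ✗
acct=K40: ✗
acct=K75: ✗
acct=K69: ✗
acct=K90: ✓ → 3687
acct=K87: ✗
acct=K39: ✗
acct=K58: ✗
acct=K73: ✓ → 554
balance_sum = 3722 + 3864 + 310 + 473 + 3687 + 554 = 12610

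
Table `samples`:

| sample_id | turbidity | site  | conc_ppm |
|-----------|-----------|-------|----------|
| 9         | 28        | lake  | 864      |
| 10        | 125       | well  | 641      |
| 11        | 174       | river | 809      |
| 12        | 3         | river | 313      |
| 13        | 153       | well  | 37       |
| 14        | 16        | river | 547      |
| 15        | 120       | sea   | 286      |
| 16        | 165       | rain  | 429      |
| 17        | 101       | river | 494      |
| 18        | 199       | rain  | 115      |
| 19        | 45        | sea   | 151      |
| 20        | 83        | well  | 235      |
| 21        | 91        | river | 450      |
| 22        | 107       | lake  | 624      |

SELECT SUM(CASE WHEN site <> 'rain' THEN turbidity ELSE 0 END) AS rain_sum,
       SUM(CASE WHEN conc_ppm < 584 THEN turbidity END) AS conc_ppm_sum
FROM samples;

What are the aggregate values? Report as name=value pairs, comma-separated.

[rain_sum: site <> 'rain']
sample_id=9: ✓ → 28
sample_id=10: ✓ → 125
sample_id=11: ✓ → 174
sample_id=12: ✓ → 3
sample_id=13: ✓ → 153
sample_id=14: ✓ → 16
sample_id=15: ✓ → 120
sample_id=16: ✗
sample_id=17: ✓ → 101
sample_id=18: ✗
sample_id=19: ✓ → 45
sample_id=20: ✓ → 83
sample_id=21: ✓ → 91
sample_id=22: ✓ → 107
rain_sum = 28 + 125 + 174 + 3 + 153 + 16 + 120 + 101 + 45 + 83 + 91 + 107 = 1046
—
[conc_ppm_sum: conc_ppm < 584]
sample_id=9: ✗
sample_id=10: ✗
sample_id=11: ✗
sample_id=12: ✓ → 3
sample_id=13: ✓ → 153
sample_id=14: ✓ → 16
sample_id=15: ✓ → 120
sample_id=16: ✓ → 165
sample_id=17: ✓ → 101
sample_id=18: ✓ → 199
sample_id=19: ✓ → 45
sample_id=20: ✓ → 83
sample_id=21: ✓ → 91
sample_id=22: ✗
conc_ppm_sum = 3 + 153 + 16 + 120 + 165 + 101 + 199 + 45 + 83 + 91 = 976

rain_sum=1046, conc_ppm_sum=976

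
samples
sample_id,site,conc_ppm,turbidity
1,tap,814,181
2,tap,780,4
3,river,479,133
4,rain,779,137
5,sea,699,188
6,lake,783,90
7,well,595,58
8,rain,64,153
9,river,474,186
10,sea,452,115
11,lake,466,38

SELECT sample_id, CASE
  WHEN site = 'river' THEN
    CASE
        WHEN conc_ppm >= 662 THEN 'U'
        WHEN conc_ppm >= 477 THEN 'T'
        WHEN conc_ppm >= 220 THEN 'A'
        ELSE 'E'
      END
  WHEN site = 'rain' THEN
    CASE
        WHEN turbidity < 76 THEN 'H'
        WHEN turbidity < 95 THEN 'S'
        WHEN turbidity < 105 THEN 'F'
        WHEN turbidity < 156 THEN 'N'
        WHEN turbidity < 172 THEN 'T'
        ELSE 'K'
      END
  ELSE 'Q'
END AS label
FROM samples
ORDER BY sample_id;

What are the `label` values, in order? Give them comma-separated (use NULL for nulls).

sample_id=1: site='tap' → outer ELSE → Q
sample_id=2: site='tap' → outer ELSE → Q
sample_id=3: site='river' → inner[conc_ppm >= 477] → T
sample_id=4: site='rain' → inner[turbidity < 156] → N
sample_id=5: site='sea' → outer ELSE → Q
sample_id=6: site='lake' → outer ELSE → Q
sample_id=7: site='well' → outer ELSE → Q
sample_id=8: site='rain' → inner[turbidity < 156] → N
sample_id=9: site='river' → inner[conc_ppm >= 220] → A
sample_id=10: site='sea' → outer ELSE → Q
sample_id=11: site='lake' → outer ELSE → Q

Q, Q, T, N, Q, Q, Q, N, A, Q, Q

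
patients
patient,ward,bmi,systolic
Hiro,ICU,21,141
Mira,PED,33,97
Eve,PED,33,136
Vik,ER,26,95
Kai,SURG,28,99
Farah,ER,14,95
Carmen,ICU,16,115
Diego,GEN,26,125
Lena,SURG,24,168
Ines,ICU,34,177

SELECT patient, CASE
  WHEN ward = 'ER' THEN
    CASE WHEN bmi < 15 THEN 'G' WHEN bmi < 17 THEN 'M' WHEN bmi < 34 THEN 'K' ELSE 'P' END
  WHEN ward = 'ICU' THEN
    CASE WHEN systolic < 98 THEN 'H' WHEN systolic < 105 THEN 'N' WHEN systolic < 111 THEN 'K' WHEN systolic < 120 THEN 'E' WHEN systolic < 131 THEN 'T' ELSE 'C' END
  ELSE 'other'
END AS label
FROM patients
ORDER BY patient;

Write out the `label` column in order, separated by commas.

E, other, other, G, C, C, other, other, other, K

patient=Carmen: ward='ICU' → inner[systolic < 120] → E
patient=Diego: ward='GEN' → outer ELSE → other
patient=Eve: ward='PED' → outer ELSE → other
patient=Farah: ward='ER' → inner[bmi < 15] → G
patient=Hiro: ward='ICU' → inner[ELSE] → C
patient=Ines: ward='ICU' → inner[ELSE] → C
patient=Kai: ward='SURG' → outer ELSE → other
patient=Lena: ward='SURG' → outer ELSE → other
patient=Mira: ward='PED' → outer ELSE → other
patient=Vik: ward='ER' → inner[bmi < 34] → K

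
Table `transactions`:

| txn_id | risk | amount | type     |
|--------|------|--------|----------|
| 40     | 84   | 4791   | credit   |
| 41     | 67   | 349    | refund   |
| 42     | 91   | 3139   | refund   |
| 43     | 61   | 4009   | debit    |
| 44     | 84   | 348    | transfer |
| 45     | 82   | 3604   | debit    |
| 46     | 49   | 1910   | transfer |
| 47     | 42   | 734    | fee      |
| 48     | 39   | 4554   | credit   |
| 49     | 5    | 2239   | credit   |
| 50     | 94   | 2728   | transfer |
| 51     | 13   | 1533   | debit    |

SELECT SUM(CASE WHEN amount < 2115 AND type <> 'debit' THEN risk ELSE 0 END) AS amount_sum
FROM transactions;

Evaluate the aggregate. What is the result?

txn_id=40: ✗
txn_id=41: ✓ → 67
txn_id=42: ✗
txn_id=43: ✗
txn_id=44: ✓ → 84
txn_id=45: ✗
txn_id=46: ✓ → 49
txn_id=47: ✓ → 42
txn_id=48: ✗
txn_id=49: ✗
txn_id=50: ✗
txn_id=51: ✗
amount_sum = 67 + 84 + 49 + 42 = 242

242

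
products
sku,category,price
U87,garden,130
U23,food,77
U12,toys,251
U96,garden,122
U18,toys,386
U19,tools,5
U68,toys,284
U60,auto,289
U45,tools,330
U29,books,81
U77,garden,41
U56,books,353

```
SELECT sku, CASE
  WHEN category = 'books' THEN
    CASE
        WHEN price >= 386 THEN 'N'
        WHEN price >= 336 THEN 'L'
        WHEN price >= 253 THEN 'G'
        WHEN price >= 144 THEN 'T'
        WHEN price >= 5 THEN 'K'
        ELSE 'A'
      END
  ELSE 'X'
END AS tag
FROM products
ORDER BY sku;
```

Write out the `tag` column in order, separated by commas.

X, X, X, X, K, X, L, X, X, X, X, X

sku=U12: category='toys' → outer ELSE → X
sku=U18: category='toys' → outer ELSE → X
sku=U19: category='tools' → outer ELSE → X
sku=U23: category='food' → outer ELSE → X
sku=U29: category='books' → inner[price >= 5] → K
sku=U45: category='tools' → outer ELSE → X
sku=U56: category='books' → inner[price >= 336] → L
sku=U60: category='auto' → outer ELSE → X
sku=U68: category='toys' → outer ELSE → X
sku=U77: category='garden' → outer ELSE → X
sku=U87: category='garden' → outer ELSE → X
sku=U96: category='garden' → outer ELSE → X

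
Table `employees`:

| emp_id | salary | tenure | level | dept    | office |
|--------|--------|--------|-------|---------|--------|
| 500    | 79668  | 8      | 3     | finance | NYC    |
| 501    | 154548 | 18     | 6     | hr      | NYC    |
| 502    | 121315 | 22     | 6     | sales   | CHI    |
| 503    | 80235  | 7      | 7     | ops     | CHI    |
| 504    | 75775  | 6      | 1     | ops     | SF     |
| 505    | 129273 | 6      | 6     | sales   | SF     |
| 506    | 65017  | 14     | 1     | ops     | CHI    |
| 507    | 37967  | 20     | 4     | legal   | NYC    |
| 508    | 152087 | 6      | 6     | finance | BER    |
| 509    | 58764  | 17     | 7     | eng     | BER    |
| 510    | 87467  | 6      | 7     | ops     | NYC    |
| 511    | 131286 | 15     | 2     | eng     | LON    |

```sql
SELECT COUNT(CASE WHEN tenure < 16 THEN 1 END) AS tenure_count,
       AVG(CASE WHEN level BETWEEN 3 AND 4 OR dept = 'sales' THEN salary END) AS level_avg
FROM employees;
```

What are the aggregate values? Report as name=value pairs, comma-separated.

[tenure_count: tenure < 16]
emp_id=500: ✓ → 1
emp_id=501: ✗
emp_id=502: ✗
emp_id=503: ✓ → 1
emp_id=504: ✓ → 1
emp_id=505: ✓ → 1
emp_id=506: ✓ → 1
emp_id=507: ✗
emp_id=508: ✓ → 1
emp_id=509: ✗
emp_id=510: ✓ → 1
emp_id=511: ✓ → 1
tenure_count = COUNT(1, 1, 1, 1, 1, 1, 1, 1) = 8
—
[level_avg: level BETWEEN 3 AND 4 OR dept = 'sales']
emp_id=500: ✓ → 79668
emp_id=501: ✗
emp_id=502: ✓ → 121315
emp_id=503: ✗
emp_id=504: ✗
emp_id=505: ✓ → 129273
emp_id=506: ✗
emp_id=507: ✓ → 37967
emp_id=508: ✗
emp_id=509: ✗
emp_id=510: ✗
emp_id=511: ✗
level_avg = (79668 + 121315 + 129273 + 37967) / 4 = 92055.75

tenure_count=8, level_avg=92055.75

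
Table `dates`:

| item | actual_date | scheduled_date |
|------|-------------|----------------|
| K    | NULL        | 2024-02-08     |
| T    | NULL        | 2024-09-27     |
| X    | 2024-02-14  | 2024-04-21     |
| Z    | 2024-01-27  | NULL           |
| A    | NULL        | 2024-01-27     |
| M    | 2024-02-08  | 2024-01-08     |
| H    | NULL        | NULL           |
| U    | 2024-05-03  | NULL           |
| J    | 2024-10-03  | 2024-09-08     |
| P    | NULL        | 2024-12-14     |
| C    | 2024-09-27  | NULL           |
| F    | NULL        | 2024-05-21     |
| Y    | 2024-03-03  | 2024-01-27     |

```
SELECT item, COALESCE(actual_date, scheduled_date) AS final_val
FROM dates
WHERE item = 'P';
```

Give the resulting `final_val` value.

2024-12-14

item = P: actual_date=NULL, scheduled_date=2024-12-14.
actual_date=NULL, scheduled_date=2024-12-14 → 2024-12-14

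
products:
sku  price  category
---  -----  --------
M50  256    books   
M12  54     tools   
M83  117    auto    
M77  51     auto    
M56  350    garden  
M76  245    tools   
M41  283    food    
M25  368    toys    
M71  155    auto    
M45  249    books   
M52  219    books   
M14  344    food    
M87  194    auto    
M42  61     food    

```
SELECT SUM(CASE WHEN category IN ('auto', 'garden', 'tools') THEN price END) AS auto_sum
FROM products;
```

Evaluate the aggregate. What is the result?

1166

sku=M50: ✗
sku=M12: ✓ → 54
sku=M83: ✓ → 117
sku=M77: ✓ → 51
sku=M56: ✓ → 350
sku=M76: ✓ → 245
sku=M41: ✗
sku=M25: ✗
sku=M71: ✓ → 155
sku=M45: ✗
sku=M52: ✗
sku=M14: ✗
sku=M87: ✓ → 194
sku=M42: ✗
auto_sum = 54 + 117 + 51 + 350 + 245 + 155 + 194 = 1166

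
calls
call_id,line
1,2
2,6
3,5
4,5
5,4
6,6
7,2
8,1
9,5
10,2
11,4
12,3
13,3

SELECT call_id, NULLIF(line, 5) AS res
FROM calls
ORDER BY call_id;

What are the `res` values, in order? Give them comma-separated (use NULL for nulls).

call_id=1: line=2 vs 5: differ → 2
call_id=2: line=6 vs 5: differ → 6
call_id=3: line=5 vs 5: equal → NULL
call_id=4: line=5 vs 5: equal → NULL
call_id=5: line=4 vs 5: differ → 4
call_id=6: line=6 vs 5: differ → 6
call_id=7: line=2 vs 5: differ → 2
call_id=8: line=1 vs 5: differ → 1
call_id=9: line=5 vs 5: equal → NULL
call_id=10: line=2 vs 5: differ → 2
call_id=11: line=4 vs 5: differ → 4
call_id=12: line=3 vs 5: differ → 3
call_id=13: line=3 vs 5: differ → 3

2, 6, NULL, NULL, 4, 6, 2, 1, NULL, 2, 4, 3, 3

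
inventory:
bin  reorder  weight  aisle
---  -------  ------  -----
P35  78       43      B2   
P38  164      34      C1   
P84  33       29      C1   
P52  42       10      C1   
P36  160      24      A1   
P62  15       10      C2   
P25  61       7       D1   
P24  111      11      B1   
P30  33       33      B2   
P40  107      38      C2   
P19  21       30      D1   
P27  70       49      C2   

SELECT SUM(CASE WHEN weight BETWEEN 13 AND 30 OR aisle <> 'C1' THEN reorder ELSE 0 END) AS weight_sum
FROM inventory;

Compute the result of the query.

689

bin=P35: ✓ → 78
bin=P38: ✗
bin=P84: ✓ → 33
bin=P52: ✗
bin=P36: ✓ → 160
bin=P62: ✓ → 15
bin=P25: ✓ → 61
bin=P24: ✓ → 111
bin=P30: ✓ → 33
bin=P40: ✓ → 107
bin=P19: ✓ → 21
bin=P27: ✓ → 70
weight_sum = 78 + 33 + 160 + 15 + 61 + 111 + 33 + 107 + 21 + 70 = 689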